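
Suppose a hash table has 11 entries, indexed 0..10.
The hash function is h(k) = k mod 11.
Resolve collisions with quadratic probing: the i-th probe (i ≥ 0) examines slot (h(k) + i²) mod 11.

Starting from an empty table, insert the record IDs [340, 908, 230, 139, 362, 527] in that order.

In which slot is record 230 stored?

0

340: h=10 -> slot 10
908: h=6 -> slot 6
230: h=10, probe 10,0 -> slot 0
139: h=7 -> slot 7
362: h=10, probe 10,0,3 -> slot 3
527: h=10, probe 10,0,3,8 -> slot 8
Table: [230, -, -, 362, -, -, 908, 139, 527, -, 340]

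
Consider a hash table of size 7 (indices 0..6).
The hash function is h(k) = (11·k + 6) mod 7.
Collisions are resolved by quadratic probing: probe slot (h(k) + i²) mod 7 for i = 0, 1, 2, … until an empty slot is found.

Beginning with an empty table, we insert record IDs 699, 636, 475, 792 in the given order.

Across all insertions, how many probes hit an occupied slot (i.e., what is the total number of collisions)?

4

699: h=2 => slot 2
636: h=2, probe 2,3 => slot 3
475: h=2, probe 2,3,6 => slot 6
792: h=3, probe 3,4 => slot 4
Table: [—, —, 699, 636, 792, —, 475]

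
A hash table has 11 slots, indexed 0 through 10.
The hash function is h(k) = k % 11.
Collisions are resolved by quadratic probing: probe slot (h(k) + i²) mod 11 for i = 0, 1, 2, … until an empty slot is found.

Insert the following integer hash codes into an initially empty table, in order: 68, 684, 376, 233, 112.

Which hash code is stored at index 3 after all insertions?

684

68: h=2 -> slot 2
684: h=2, probe 2,3 -> slot 3
376: h=2, probe 2,3,6 -> slot 6
233: h=2, probe 2,3,6,0 -> slot 0
112: h=2, probe 2,3,6,0,7 -> slot 7
Table: [233, —, 68, 684, —, —, 376, 112, —, —, —]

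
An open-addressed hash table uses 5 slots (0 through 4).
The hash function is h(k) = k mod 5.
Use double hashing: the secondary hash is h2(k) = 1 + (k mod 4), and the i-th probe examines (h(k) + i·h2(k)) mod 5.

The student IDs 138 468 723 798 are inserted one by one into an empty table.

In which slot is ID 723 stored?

2

138 hashes to 3; slot 3 is free → place at 3.
468 hashes to 3, h2=1; 3 taken → place at 4.
723 hashes to 3, h2=4; 3 taken → place at 2.
798 hashes to 3, h2=3; 3 taken → place at 1.
Table: [—, 798, 723, 138, 468]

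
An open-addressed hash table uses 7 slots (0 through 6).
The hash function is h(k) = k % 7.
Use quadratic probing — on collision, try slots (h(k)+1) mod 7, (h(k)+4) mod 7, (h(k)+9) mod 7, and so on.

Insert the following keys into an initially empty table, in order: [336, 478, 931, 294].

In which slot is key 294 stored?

4

Insert 336: h=0, slot 0 empty → index 0.
Insert 478: h=2, slot 2 empty → index 2.
Insert 931: h=0, slot 0 occupied → index 1.
Insert 294: h=0, slots 0,1 occupied → index 4.
Table: [336, 931, 478, ∅, 294, ∅, ∅]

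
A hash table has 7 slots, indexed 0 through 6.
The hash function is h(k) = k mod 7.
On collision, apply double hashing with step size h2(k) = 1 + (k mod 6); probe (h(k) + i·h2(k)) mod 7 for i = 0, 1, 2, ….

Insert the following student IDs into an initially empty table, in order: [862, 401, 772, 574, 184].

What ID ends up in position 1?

862

862 hashes to 1; slot 1 is free → place at 1.
401 hashes to 2; slot 2 is free → place at 2.
772 hashes to 2, h2=5; 2 taken → place at 0.
574 hashes to 0, h2=5; 0 taken → place at 5.
184 hashes to 2, h2=5; 2,0,5 taken → place at 3.
Table: [772, 862, 401, 184, ., 574, .]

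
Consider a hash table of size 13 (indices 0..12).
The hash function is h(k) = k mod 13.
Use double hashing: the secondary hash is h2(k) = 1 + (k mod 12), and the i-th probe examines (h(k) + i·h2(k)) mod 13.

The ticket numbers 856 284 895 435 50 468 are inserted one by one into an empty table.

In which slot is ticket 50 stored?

Insert 856: h=11, slot 11 empty => index 11.
Insert 284: h=11, h2=9, slot 11 occupied => index 7.
Insert 895: h=11, h2=8, slot 11 occupied => index 6.
Insert 435: h=6, h2=4, slot 6 occupied => index 10.
Insert 50: h=11, h2=3, slot 11 occupied => index 1.
Insert 468: h=0, slot 0 empty => index 0.
Table: [468, 50, -, -, -, -, 895, 284, -, -, 435, 856, -]

1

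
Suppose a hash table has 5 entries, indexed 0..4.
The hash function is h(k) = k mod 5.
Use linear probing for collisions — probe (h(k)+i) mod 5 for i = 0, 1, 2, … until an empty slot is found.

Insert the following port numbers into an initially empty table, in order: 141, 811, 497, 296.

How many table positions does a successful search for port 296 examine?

141: h=1 -> slot 1
811: h=1, probe 1,2 -> slot 2
497: h=2, probe 2,3 -> slot 3
296: h=1, probe 1,2,3,4 -> slot 4
Table: [., 141, 811, 497, 296]
Lookup 296: h=1, probe 1,2,3,4 → found at 4.

4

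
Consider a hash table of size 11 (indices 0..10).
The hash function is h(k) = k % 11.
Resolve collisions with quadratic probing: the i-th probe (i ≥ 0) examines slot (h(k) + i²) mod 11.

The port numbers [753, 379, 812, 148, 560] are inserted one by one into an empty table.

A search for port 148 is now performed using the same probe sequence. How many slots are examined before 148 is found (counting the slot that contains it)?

4

753: h=5 → slot 5
379: h=5, probe 5,6 → slot 6
812: h=9 → slot 9
148: h=5, probe 5,6,9,3 → slot 3
560: h=10 → slot 10
Table: [∅, ∅, ∅, 148, ∅, 753, 379, ∅, ∅, 812, 560]
Lookup 148: h=5, probe 5,6,9,3 → found at 3.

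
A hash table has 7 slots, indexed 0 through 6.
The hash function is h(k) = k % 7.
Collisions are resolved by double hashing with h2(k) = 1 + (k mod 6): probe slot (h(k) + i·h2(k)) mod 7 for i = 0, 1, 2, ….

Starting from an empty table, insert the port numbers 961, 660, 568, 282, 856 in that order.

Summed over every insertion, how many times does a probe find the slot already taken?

Insert 961: h=2, slot 2 empty -> index 2.
Insert 660: h=2, h2=1, slot 2 occupied -> index 3.
Insert 568: h=1, slot 1 empty -> index 1.
Insert 282: h=2, h2=1, slots 2,3 occupied -> index 4.
Insert 856: h=2, h2=5, slot 2 occupied -> index 0.
Table: [856, 568, 961, 660, 282, -, -]

4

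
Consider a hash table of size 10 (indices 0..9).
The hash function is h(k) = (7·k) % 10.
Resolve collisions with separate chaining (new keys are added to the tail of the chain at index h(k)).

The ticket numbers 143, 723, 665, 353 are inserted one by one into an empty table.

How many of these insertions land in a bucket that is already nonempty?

143 -> bucket 1
723 -> bucket 1 (collision)
665 -> bucket 5
353 -> bucket 1 (collision)
Final buckets:
0: ∅
1: 143 -> 723 -> 353
2: ∅
3: ∅
4: ∅
5: 665
6: ∅
7: ∅
8: ∅
9: ∅

2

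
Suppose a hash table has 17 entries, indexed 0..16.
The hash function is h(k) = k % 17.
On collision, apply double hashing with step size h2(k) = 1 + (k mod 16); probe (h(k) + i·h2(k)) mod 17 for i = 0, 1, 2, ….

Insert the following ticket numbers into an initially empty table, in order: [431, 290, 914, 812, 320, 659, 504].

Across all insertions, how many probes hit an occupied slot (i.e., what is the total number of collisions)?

2

Insert 431: h=6, slot 6 empty => index 6.
Insert 290: h=1, slot 1 empty => index 1.
Insert 914: h=13, slot 13 empty => index 13.
Insert 812: h=13, h2=13, slot 13 occupied => index 9.
Insert 320: h=14, slot 14 empty => index 14.
Insert 659: h=13, h2=4, slot 13 occupied => index 0.
Insert 504: h=11, slot 11 empty => index 11.
Table: [659, 290, ., ., ., ., 431, ., ., 812, ., 504, ., 914, 320, ., .]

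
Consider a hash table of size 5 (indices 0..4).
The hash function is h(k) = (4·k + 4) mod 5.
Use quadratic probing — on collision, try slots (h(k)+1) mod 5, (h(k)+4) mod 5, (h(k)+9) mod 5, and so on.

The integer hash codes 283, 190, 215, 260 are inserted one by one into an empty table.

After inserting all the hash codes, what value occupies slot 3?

Insert 283: h=1, slot 1 empty => index 1.
Insert 190: h=4, slot 4 empty => index 4.
Insert 215: h=4, slot 4 occupied => index 0.
Insert 260: h=4, slots 4,0 occupied => index 3.
Table: [215, 283, -, 260, 190]

260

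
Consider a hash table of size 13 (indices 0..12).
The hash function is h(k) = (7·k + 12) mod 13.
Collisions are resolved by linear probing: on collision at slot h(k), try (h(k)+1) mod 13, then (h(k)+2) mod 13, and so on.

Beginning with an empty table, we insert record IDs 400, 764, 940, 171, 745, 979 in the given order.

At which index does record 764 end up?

5

400 hashes to 4; slot 4 is free -> place at 4.
764 hashes to 4; 4 taken -> place at 5.
940 hashes to 1; slot 1 is free -> place at 1.
171 hashes to 0; slot 0 is free -> place at 0.
745 hashes to 1; 1 taken -> place at 2.
979 hashes to 1; 1,2 taken -> place at 3.
Table: [171, 940, 745, 979, 400, 764, —, —, —, —, —, —, —]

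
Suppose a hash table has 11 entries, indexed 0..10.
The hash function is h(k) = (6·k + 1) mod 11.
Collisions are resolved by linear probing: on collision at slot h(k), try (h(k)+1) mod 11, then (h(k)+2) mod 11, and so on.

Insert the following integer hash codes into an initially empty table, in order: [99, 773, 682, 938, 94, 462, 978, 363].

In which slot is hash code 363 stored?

5

Insert 99: h=1, slot 1 empty → index 1.
Insert 773: h=8, slot 8 empty → index 8.
Insert 682: h=1, slot 1 occupied → index 2.
Insert 938: h=8, slot 8 occupied → index 9.
Insert 94: h=4, slot 4 empty → index 4.
Insert 462: h=1, slots 1,2 occupied → index 3.
Insert 978: h=6, slot 6 empty → index 6.
Insert 363: h=1, slots 1,2,3,4 occupied → index 5.
Table: [., 99, 682, 462, 94, 363, 978, ., 773, 938, .]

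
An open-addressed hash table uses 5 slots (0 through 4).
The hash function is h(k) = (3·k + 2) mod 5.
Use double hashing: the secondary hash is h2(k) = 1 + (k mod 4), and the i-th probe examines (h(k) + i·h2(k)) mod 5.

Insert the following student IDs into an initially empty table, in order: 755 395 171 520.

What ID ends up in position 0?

171

755 hashes to 2; slot 2 is free => place at 2.
395 hashes to 2, h2=4; 2 taken => place at 1.
171 hashes to 0; slot 0 is free => place at 0.
520 hashes to 2, h2=1; 2 taken => place at 3.
Table: [171, 395, 755, 520, ∅]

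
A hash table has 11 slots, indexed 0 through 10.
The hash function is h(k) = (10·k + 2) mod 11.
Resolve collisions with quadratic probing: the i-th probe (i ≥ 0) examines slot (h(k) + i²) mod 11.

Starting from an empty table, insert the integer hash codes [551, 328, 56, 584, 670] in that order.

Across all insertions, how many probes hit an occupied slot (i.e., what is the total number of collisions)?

3

Insert 551: h=1, slot 1 empty => index 1.
Insert 328: h=4, slot 4 empty => index 4.
Insert 56: h=1, slot 1 occupied => index 2.
Insert 584: h=1, slots 1,2 occupied => index 5.
Insert 670: h=3, slot 3 empty => index 3.
Table: [∅, 551, 56, 670, 328, 584, ∅, ∅, ∅, ∅, ∅]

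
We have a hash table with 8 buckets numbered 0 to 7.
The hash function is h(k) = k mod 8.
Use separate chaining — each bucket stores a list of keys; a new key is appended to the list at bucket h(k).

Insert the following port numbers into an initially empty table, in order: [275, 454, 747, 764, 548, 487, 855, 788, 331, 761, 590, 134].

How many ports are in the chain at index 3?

3

Insert 275: h=3, bucket 3 empty -> new chain.
Insert 454: h=6, bucket 6 empty -> new chain.
Insert 747: h=3, bucket 3 nonempty -> append to chain.
Insert 764: h=4, bucket 4 empty -> new chain.
Insert 548: h=4, bucket 4 nonempty -> append to chain.
Insert 487: h=7, bucket 7 empty -> new chain.
Insert 855: h=7, bucket 7 nonempty -> append to chain.
Insert 788: h=4, bucket 4 nonempty -> append to chain.
Insert 331: h=3, bucket 3 nonempty -> append to chain.
Insert 761: h=1, bucket 1 empty -> new chain.
Insert 590: h=6, bucket 6 nonempty -> append to chain.
Insert 134: h=6, bucket 6 nonempty -> append to chain.
Final buckets:
0: _
1: 761
2: _
3: 275 -> 747 -> 331
4: 764 -> 548 -> 788
5: _
6: 454 -> 590 -> 134
7: 487 -> 855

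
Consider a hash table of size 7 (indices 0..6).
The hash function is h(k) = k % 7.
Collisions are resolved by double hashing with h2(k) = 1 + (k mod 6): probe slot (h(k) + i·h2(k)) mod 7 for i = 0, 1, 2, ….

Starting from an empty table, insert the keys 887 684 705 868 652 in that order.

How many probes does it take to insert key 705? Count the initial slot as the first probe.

887 hashes to 5; slot 5 is free => place at 5.
684 hashes to 5, h2=1; 5 taken => place at 6.
705 hashes to 5, h2=4; 5 taken => place at 2.
868 hashes to 0; slot 0 is free => place at 0.
652 hashes to 1; slot 1 is free => place at 1.
Table: [868, 652, 705, ., ., 887, 684]

2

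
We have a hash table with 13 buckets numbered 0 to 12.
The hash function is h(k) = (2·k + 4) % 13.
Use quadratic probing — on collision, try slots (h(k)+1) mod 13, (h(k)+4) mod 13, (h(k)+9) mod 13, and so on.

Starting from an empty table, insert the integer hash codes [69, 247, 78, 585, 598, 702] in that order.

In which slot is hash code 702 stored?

7

Insert 69: h=12, slot 12 empty => index 12.
Insert 247: h=4, slot 4 empty => index 4.
Insert 78: h=4, slot 4 occupied => index 5.
Insert 585: h=4, slots 4,5 occupied => index 8.
Insert 598: h=4, slots 4,5,8 occupied => index 0.
Insert 702: h=4, slots 4,5,8,0 occupied => index 7.
Table: [598, _, _, _, 247, 78, _, 702, 585, _, _, _, 69]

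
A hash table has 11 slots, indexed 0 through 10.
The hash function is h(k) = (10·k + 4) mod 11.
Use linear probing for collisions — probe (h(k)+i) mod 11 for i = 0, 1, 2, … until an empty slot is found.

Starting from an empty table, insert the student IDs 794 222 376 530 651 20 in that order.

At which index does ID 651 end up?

Insert 794: h=2, slot 2 empty => index 2.
Insert 222: h=2, slot 2 occupied => index 3.
Insert 376: h=2, slots 2,3 occupied => index 4.
Insert 530: h=2, slots 2,3,4 occupied => index 5.
Insert 651: h=2, slots 2,3,4,5 occupied => index 6.
Insert 20: h=6, slot 6 occupied => index 7.
Table: [-, -, 794, 222, 376, 530, 651, 20, -, -, -]

6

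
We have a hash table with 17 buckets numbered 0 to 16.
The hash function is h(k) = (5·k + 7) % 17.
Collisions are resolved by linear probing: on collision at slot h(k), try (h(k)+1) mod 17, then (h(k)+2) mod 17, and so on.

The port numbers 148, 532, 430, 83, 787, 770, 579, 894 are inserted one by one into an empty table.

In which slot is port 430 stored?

0

148 hashes to 16; slot 16 is free => place at 16.
532 hashes to 15; slot 15 is free => place at 15.
430 hashes to 15; 15,16 taken => place at 0.
83 hashes to 14; slot 14 is free => place at 14.
787 hashes to 15; 15,16,0 taken => place at 1.
770 hashes to 15; 15,16,0,1 taken => place at 2.
579 hashes to 12; slot 12 is free => place at 12.
894 hashes to 6; slot 6 is free => place at 6.
Table: [430, 787, 770, _, _, _, 894, _, _, _, _, _, 579, _, 83, 532, 148]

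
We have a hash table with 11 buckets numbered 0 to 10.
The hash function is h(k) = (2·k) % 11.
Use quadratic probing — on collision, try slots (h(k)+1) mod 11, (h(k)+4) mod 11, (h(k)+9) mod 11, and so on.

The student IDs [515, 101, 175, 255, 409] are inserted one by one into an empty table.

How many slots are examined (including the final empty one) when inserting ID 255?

515: h=7 => slot 7
101: h=4 => slot 4
175: h=9 => slot 9
255: h=4, probe 4,5 => slot 5
409: h=4, probe 4,5,8 => slot 8
Table: [—, —, —, —, 101, 255, —, 515, 409, 175, —]

2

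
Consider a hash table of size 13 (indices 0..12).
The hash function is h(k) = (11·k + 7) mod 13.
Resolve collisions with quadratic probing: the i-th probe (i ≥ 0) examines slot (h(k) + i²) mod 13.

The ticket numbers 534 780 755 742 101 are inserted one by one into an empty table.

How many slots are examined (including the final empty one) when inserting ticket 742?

3

534: h=5 → slot 5
780: h=7 → slot 7
755: h=5, probe 5,6 → slot 6
742: h=5, probe 5,6,9 → slot 9
101: h=0 → slot 0
Table: [101, _, _, _, _, 534, 755, 780, _, 742, _, _, _]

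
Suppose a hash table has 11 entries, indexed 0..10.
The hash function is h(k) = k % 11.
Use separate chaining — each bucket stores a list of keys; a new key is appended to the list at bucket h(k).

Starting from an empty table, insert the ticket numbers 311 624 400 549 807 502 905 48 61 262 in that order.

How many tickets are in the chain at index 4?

Insert 311: h=3, bucket 3 empty → new chain.
Insert 624: h=8, bucket 8 empty → new chain.
Insert 400: h=4, bucket 4 empty → new chain.
Insert 549: h=10, bucket 10 empty → new chain.
Insert 807: h=4, bucket 4 nonempty → append to chain.
Insert 502: h=7, bucket 7 empty → new chain.
Insert 905: h=3, bucket 3 nonempty → append to chain.
Insert 48: h=4, bucket 4 nonempty → append to chain.
Insert 61: h=6, bucket 6 empty → new chain.
Insert 262: h=9, bucket 9 empty → new chain.
Final buckets:
0: -
1: -
2: -
3: 311 -> 905
4: 400 -> 807 -> 48
5: -
6: 61
7: 502
8: 624
9: 262
10: 549

3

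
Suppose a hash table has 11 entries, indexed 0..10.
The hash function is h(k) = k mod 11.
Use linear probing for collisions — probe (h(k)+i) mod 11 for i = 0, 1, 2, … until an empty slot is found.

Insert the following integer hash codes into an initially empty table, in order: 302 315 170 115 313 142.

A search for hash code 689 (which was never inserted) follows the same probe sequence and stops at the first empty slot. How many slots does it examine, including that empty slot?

302 hashes to 5; slot 5 is free -> place at 5.
315 hashes to 7; slot 7 is free -> place at 7.
170 hashes to 5; 5 taken -> place at 6.
115 hashes to 5; 5,6,7 taken -> place at 8.
313 hashes to 5; 5,6,7,8 taken -> place at 9.
142 hashes to 10; slot 10 is free -> place at 10.
Table: [—, —, —, —, —, 302, 170, 315, 115, 313, 142]
Lookup 689: h=7, probe 7,8,9,10,0 → slot 0 empty, not found.

5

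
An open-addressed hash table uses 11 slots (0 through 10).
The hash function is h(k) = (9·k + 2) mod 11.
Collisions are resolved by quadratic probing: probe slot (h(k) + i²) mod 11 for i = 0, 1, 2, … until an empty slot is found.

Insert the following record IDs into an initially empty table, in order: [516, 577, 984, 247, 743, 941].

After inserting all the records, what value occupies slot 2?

743

516 hashes to 4; slot 4 is free => place at 4.
577 hashes to 3; slot 3 is free => place at 3.
984 hashes to 3; 3,4 taken => place at 7.
247 hashes to 3; 3,4,7 taken => place at 1.
743 hashes to 1; 1 taken => place at 2.
941 hashes to 1; 1,2 taken => place at 5.
Table: [∅, 247, 743, 577, 516, 941, ∅, 984, ∅, ∅, ∅]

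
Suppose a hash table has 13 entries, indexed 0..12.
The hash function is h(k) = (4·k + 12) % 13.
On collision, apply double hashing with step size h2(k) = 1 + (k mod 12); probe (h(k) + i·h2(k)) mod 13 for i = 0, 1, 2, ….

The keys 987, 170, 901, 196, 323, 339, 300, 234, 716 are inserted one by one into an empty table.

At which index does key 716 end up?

987 hashes to 8; slot 8 is free -> place at 8.
170 hashes to 3; slot 3 is free -> place at 3.
901 hashes to 2; slot 2 is free -> place at 2.
196 hashes to 3, h2=5; 3,8 taken -> place at 0.
323 hashes to 4; slot 4 is free -> place at 4.
339 hashes to 3, h2=4; 3 taken -> place at 7.
300 hashes to 3, h2=1; 3,4 taken -> place at 5.
234 hashes to 12; slot 12 is free -> place at 12.
716 hashes to 3, h2=9; 3,12,8,4,0 taken -> place at 9.
Table: [196, ∅, 901, 170, 323, 300, ∅, 339, 987, 716, ∅, ∅, 234]

9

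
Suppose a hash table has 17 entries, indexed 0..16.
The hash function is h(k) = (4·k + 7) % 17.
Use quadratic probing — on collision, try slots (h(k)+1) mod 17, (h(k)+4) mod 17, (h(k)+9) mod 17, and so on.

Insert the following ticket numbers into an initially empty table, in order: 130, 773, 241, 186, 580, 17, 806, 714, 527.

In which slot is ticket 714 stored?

8

130: h=0 => slot 0
773: h=5 => slot 5
241: h=2 => slot 2
186: h=3 => slot 3
580: h=15 => slot 15
17: h=7 => slot 7
806: h=1 => slot 1
714: h=7, probe 7,8 => slot 8
527: h=7, probe 7,8,11 => slot 11
Table: [130, 806, 241, 186, _, 773, _, 17, 714, _, _, 527, _, _, _, 580, _]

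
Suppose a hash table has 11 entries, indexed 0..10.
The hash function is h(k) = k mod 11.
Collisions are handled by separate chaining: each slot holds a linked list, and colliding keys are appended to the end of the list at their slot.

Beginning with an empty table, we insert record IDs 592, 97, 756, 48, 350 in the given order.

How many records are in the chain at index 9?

3

Insert 592: h=9, bucket 9 empty → new chain.
Insert 97: h=9, bucket 9 nonempty → append to chain.
Insert 756: h=8, bucket 8 empty → new chain.
Insert 48: h=4, bucket 4 empty → new chain.
Insert 350: h=9, bucket 9 nonempty → append to chain.
Final buckets:
0: —
1: —
2: —
3: —
4: 48
5: —
6: —
7: —
8: 756
9: 592 -> 97 -> 350
10: —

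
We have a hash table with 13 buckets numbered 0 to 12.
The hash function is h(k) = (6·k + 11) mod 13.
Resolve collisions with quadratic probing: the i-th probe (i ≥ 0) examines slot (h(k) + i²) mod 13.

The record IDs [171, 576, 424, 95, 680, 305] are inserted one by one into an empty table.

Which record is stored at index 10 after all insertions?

171: h=10 => slot 10
576: h=9 => slot 9
424: h=7 => slot 7
95: h=9, probe 9,10,0 => slot 0
680: h=9, probe 9,10,0,5 => slot 5
305: h=8 => slot 8
Table: [95, ∅, ∅, ∅, ∅, 680, ∅, 424, 305, 576, 171, ∅, ∅]

171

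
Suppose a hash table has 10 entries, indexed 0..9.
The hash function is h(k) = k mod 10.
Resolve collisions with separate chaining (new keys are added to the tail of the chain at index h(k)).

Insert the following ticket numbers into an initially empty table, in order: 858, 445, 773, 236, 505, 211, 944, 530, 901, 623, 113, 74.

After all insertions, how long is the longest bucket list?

3

Insert 858: h=8, bucket 8 empty → new chain.
Insert 445: h=5, bucket 5 empty → new chain.
Insert 773: h=3, bucket 3 empty → new chain.
Insert 236: h=6, bucket 6 empty → new chain.
Insert 505: h=5, bucket 5 nonempty → append to chain.
Insert 211: h=1, bucket 1 empty → new chain.
Insert 944: h=4, bucket 4 empty → new chain.
Insert 530: h=0, bucket 0 empty → new chain.
Insert 901: h=1, bucket 1 nonempty → append to chain.
Insert 623: h=3, bucket 3 nonempty → append to chain.
Insert 113: h=3, bucket 3 nonempty → append to chain.
Insert 74: h=4, bucket 4 nonempty → append to chain.
Final buckets:
0: 530
1: 211 -> 901
2: —
3: 773 -> 623 -> 113
4: 944 -> 74
5: 445 -> 505
6: 236
7: —
8: 858
9: —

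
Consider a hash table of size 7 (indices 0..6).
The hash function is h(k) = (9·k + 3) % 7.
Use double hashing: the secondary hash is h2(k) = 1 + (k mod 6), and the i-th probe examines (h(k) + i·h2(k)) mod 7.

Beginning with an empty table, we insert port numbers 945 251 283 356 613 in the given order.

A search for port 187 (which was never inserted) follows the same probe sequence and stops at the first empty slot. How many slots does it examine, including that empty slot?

945 hashes to 3; slot 3 is free → place at 3.
251 hashes to 1; slot 1 is free → place at 1.
283 hashes to 2; slot 2 is free → place at 2.
356 hashes to 1, h2=3; 1 taken → place at 4.
613 hashes to 4, h2=2; 4 taken → place at 6.
Table: [∅, 251, 283, 945, 356, ∅, 613]
Lookup 187: h=6, h2=2, probe 6,1,3,5 → slot 5 empty, not found.

4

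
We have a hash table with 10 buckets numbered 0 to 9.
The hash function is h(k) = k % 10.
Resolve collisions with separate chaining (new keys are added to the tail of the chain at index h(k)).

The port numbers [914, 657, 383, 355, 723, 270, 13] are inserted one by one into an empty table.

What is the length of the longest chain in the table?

Insert 914: h=4, bucket 4 empty -> new chain.
Insert 657: h=7, bucket 7 empty -> new chain.
Insert 383: h=3, bucket 3 empty -> new chain.
Insert 355: h=5, bucket 5 empty -> new chain.
Insert 723: h=3, bucket 3 nonempty -> append to chain.
Insert 270: h=0, bucket 0 empty -> new chain.
Insert 13: h=3, bucket 3 nonempty -> append to chain.
Final buckets:
0: 270
1: .
2: .
3: 383 -> 723 -> 13
4: 914
5: 355
6: .
7: 657
8: .
9: .

3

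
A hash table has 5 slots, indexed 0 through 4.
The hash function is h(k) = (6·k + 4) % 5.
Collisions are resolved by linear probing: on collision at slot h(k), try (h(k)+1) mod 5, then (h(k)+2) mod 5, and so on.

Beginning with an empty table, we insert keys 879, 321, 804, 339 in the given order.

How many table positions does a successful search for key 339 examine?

4

879 hashes to 3; slot 3 is free → place at 3.
321 hashes to 0; slot 0 is free → place at 0.
804 hashes to 3; 3 taken → place at 4.
339 hashes to 3; 3,4,0 taken → place at 1.
Table: [321, 339, ∅, 879, 804]
Lookup 339: h=3, probe 3,4,0,1 → found at 1.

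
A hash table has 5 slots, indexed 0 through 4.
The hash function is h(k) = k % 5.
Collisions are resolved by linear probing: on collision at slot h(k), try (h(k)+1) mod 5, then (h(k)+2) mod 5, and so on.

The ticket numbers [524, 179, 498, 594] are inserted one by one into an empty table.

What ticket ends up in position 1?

594

524: h=4 -> slot 4
179: h=4, probe 4,0 -> slot 0
498: h=3 -> slot 3
594: h=4, probe 4,0,1 -> slot 1
Table: [179, 594, ∅, 498, 524]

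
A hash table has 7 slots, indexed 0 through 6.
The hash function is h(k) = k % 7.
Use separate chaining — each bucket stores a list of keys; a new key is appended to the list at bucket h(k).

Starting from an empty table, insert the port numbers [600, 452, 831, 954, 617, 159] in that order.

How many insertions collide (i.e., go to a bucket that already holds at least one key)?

Insert 600: h=5, bucket 5 empty -> new chain.
Insert 452: h=4, bucket 4 empty -> new chain.
Insert 831: h=5, bucket 5 nonempty -> append to chain.
Insert 954: h=2, bucket 2 empty -> new chain.
Insert 617: h=1, bucket 1 empty -> new chain.
Insert 159: h=5, bucket 5 nonempty -> append to chain.
Final buckets:
0: ∅
1: 617
2: 954
3: ∅
4: 452
5: 600 -> 831 -> 159
6: ∅

2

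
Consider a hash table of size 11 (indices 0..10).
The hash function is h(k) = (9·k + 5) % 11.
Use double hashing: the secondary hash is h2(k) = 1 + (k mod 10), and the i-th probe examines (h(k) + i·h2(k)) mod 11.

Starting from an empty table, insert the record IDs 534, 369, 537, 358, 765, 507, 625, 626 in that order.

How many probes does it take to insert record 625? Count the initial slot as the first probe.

534: h=4 -> slot 4
369: h=4, h2=10, probe 4,3 -> slot 3
537: h=9 -> slot 9
358: h=4, h2=9, probe 4,2 -> slot 2
765: h=4, h2=6, probe 4,10 -> slot 10
507: h=3, h2=8, probe 3,0 -> slot 0
625: h=9, h2=6, probe 9,4,10,5 -> slot 5
626: h=7 -> slot 7
Table: [507, ∅, 358, 369, 534, 625, ∅, 626, ∅, 537, 765]

4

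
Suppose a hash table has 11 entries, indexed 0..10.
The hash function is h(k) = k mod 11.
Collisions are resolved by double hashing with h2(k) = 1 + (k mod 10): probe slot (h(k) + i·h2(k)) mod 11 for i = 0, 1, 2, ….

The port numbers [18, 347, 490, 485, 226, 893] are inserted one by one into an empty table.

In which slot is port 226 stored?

Insert 18: h=7, slot 7 empty => index 7.
Insert 347: h=6, slot 6 empty => index 6.
Insert 490: h=6, h2=1, slots 6,7 occupied => index 8.
Insert 485: h=1, slot 1 empty => index 1.
Insert 226: h=6, h2=7, slot 6 occupied => index 2.
Insert 893: h=2, h2=4, slots 2,6 occupied => index 10.
Table: [-, 485, 226, -, -, -, 347, 18, 490, -, 893]

2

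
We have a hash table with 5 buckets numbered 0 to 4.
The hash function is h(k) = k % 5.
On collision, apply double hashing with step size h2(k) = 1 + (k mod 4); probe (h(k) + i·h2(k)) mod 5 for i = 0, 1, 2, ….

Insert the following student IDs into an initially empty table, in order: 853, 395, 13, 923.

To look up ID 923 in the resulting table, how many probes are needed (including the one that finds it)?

853: h=3 => slot 3
395: h=0 => slot 0
13: h=3, h2=2, probe 3,0,2 => slot 2
923: h=3, h2=4, probe 3,2,1 => slot 1
Table: [395, 923, 13, 853, _]
Lookup 923: h=3, h2=4, probe 3,2,1 → found at 1.

3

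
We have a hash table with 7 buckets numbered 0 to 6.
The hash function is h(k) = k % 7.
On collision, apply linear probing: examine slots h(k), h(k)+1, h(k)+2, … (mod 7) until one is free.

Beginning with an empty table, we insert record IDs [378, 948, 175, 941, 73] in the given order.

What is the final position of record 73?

378: h=0 → slot 0
948: h=3 → slot 3
175: h=0, probe 0,1 → slot 1
941: h=3, probe 3,4 → slot 4
73: h=3, probe 3,4,5 → slot 5
Table: [378, 175, ., 948, 941, 73, .]

5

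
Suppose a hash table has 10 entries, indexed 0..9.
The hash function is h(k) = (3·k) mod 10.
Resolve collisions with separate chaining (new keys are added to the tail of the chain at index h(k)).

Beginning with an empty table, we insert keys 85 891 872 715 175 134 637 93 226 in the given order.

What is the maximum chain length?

85 → bucket 5
891 → bucket 3
872 → bucket 6
715 → bucket 5 (collision)
175 → bucket 5 (collision)
134 → bucket 2
637 → bucket 1
93 → bucket 9
226 → bucket 8
Final buckets:
0: —
1: 637
2: 134
3: 891
4: —
5: 85 -> 715 -> 175
6: 872
7: —
8: 226
9: 93

3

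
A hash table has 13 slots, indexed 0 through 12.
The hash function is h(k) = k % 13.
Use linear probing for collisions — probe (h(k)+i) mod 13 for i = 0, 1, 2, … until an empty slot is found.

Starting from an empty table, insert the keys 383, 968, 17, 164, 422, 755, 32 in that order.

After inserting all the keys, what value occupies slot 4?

383: h=6 => slot 6
968: h=6, probe 6,7 => slot 7
17: h=4 => slot 4
164: h=8 => slot 8
422: h=6, probe 6,7,8,9 => slot 9
755: h=1 => slot 1
32: h=6, probe 6,7,8,9,10 => slot 10
Table: [_, 755, _, _, 17, _, 383, 968, 164, 422, 32, _, _]

17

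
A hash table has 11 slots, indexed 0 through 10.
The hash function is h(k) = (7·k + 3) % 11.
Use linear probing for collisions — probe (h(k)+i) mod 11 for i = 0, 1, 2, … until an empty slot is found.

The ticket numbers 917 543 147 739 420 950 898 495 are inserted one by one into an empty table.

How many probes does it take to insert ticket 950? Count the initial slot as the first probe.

4

917 hashes to 9; slot 9 is free → place at 9.
543 hashes to 9; 9 taken → place at 10.
147 hashes to 9; 9,10 taken → place at 0.
739 hashes to 6; slot 6 is free → place at 6.
420 hashes to 6; 6 taken → place at 7.
950 hashes to 9; 9,10,0 taken → place at 1.
898 hashes to 8; slot 8 is free → place at 8.
495 hashes to 3; slot 3 is free → place at 3.
Table: [147, 950, -, 495, -, -, 739, 420, 898, 917, 543]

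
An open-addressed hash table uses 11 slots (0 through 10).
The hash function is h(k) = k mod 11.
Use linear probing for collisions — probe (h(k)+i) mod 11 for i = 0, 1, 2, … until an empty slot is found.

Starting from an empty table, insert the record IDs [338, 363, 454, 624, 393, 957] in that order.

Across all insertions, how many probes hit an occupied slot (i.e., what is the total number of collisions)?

4

338: h=8 => slot 8
363: h=0 => slot 0
454: h=3 => slot 3
624: h=8, probe 8,9 => slot 9
393: h=8, probe 8,9,10 => slot 10
957: h=0, probe 0,1 => slot 1
Table: [363, 957, ∅, 454, ∅, ∅, ∅, ∅, 338, 624, 393]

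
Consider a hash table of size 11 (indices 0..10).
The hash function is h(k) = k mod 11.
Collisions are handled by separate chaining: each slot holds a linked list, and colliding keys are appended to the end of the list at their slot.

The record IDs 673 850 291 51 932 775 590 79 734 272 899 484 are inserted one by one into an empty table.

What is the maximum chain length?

Insert 673: h=2, bucket 2 empty → new chain.
Insert 850: h=3, bucket 3 empty → new chain.
Insert 291: h=5, bucket 5 empty → new chain.
Insert 51: h=7, bucket 7 empty → new chain.
Insert 932: h=8, bucket 8 empty → new chain.
Insert 775: h=5, bucket 5 nonempty → append to chain.
Insert 590: h=7, bucket 7 nonempty → append to chain.
Insert 79: h=2, bucket 2 nonempty → append to chain.
Insert 734: h=8, bucket 8 nonempty → append to chain.
Insert 272: h=8, bucket 8 nonempty → append to chain.
Insert 899: h=8, bucket 8 nonempty → append to chain.
Insert 484: h=0, bucket 0 empty → new chain.
Final buckets:
0: 484
1: .
2: 673 -> 79
3: 850
4: .
5: 291 -> 775
6: .
7: 51 -> 590
8: 932 -> 734 -> 272 -> 899
9: .
10: .

4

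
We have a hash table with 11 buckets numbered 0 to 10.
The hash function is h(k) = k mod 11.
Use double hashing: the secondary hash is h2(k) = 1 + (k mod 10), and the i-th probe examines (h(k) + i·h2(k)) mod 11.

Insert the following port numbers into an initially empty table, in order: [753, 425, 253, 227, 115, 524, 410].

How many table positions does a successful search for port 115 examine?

3

Insert 753: h=5, slot 5 empty => index 5.
Insert 425: h=7, slot 7 empty => index 7.
Insert 253: h=0, slot 0 empty => index 0.
Insert 227: h=7, h2=8, slot 7 occupied => index 4.
Insert 115: h=5, h2=6, slots 5,0 occupied => index 6.
Insert 524: h=7, h2=5, slot 7 occupied => index 1.
Insert 410: h=3, slot 3 empty => index 3.
Table: [253, 524, ∅, 410, 227, 753, 115, 425, ∅, ∅, ∅]
Lookup 115: h=5, h2=6, probe 5,0,6 → found at 6.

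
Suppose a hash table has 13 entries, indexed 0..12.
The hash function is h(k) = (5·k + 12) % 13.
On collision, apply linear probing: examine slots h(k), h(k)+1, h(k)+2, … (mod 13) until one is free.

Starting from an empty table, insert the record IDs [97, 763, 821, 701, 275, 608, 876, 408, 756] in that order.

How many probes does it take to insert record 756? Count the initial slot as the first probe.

Insert 97: h=3, slot 3 empty => index 3.
Insert 763: h=5, slot 5 empty => index 5.
Insert 821: h=9, slot 9 empty => index 9.
Insert 701: h=7, slot 7 empty => index 7.
Insert 275: h=9, slot 9 occupied => index 10.
Insert 608: h=10, slot 10 occupied => index 11.
Insert 876: h=11, slot 11 occupied => index 12.
Insert 408: h=11, slots 11,12 occupied => index 0.
Insert 756: h=9, slots 9,10,11,12,0 occupied => index 1.
Table: [408, 756, ., 97, ., 763, ., 701, ., 821, 275, 608, 876]

6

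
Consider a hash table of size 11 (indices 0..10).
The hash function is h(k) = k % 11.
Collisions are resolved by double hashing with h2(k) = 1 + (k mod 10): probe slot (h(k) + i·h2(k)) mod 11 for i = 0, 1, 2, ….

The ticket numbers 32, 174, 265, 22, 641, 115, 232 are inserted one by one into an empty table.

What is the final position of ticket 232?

Insert 32: h=10, slot 10 empty -> index 10.
Insert 174: h=9, slot 9 empty -> index 9.
Insert 265: h=1, slot 1 empty -> index 1.
Insert 22: h=0, slot 0 empty -> index 0.
Insert 641: h=3, slot 3 empty -> index 3.
Insert 115: h=5, slot 5 empty -> index 5.
Insert 232: h=1, h2=3, slot 1 occupied -> index 4.
Table: [22, 265, —, 641, 232, 115, —, —, —, 174, 32]

4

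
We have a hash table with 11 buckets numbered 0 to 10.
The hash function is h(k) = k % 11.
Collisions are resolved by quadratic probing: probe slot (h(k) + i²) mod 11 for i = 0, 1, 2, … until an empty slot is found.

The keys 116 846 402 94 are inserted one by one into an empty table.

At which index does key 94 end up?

116 hashes to 6; slot 6 is free => place at 6.
846 hashes to 10; slot 10 is free => place at 10.
402 hashes to 6; 6 taken => place at 7.
94 hashes to 6; 6,7,10 taken => place at 4.
Table: [∅, ∅, ∅, ∅, 94, ∅, 116, 402, ∅, ∅, 846]

4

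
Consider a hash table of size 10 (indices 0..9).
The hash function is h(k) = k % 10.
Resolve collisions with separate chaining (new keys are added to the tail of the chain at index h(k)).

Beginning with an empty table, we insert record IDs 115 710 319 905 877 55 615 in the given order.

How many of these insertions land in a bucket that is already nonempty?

3

115 → bucket 5
710 → bucket 0
319 → bucket 9
905 → bucket 5 (collision)
877 → bucket 7
55 → bucket 5 (collision)
615 → bucket 5 (collision)
Final buckets:
0: 710
1: ∅
2: ∅
3: ∅
4: ∅
5: 115 -> 905 -> 55 -> 615
6: ∅
7: 877
8: ∅
9: 319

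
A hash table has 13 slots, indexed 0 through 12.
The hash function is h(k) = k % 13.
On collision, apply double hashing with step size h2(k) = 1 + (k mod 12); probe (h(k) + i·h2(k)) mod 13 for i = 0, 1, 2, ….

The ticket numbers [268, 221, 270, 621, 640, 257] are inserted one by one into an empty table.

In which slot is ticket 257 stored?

Insert 268: h=8, slot 8 empty => index 8.
Insert 221: h=0, slot 0 empty => index 0.
Insert 270: h=10, slot 10 empty => index 10.
Insert 621: h=10, h2=10, slot 10 occupied => index 7.
Insert 640: h=3, slot 3 empty => index 3.
Insert 257: h=10, h2=6, slots 10,3 occupied => index 9.
Table: [221, ., ., 640, ., ., ., 621, 268, 257, 270, ., .]

9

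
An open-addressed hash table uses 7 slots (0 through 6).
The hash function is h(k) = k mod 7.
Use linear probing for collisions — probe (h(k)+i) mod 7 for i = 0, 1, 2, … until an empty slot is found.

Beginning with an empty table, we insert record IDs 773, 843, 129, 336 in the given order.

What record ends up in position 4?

843

773 hashes to 3; slot 3 is free -> place at 3.
843 hashes to 3; 3 taken -> place at 4.
129 hashes to 3; 3,4 taken -> place at 5.
336 hashes to 0; slot 0 is free -> place at 0.
Table: [336, ∅, ∅, 773, 843, 129, ∅]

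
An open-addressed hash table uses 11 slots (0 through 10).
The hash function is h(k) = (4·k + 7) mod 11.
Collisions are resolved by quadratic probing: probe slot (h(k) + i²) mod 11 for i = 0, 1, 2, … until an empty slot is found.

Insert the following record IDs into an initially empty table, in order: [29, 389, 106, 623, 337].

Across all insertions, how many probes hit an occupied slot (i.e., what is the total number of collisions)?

6

Insert 29: h=2, slot 2 empty -> index 2.
Insert 389: h=1, slot 1 empty -> index 1.
Insert 106: h=2, slot 2 occupied -> index 3.
Insert 623: h=2, slots 2,3 occupied -> index 6.
Insert 337: h=2, slots 2,3,6 occupied -> index 0.
Table: [337, 389, 29, 106, ., ., 623, ., ., ., .]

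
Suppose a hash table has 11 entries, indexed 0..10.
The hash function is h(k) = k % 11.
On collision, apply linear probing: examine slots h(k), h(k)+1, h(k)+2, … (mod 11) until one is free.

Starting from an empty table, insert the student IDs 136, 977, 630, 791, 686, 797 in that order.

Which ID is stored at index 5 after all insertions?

136: h=4 -> slot 4
977: h=9 -> slot 9
630: h=3 -> slot 3
791: h=10 -> slot 10
686: h=4, probe 4,5 -> slot 5
797: h=5, probe 5,6 -> slot 6
Table: [—, —, —, 630, 136, 686, 797, —, —, 977, 791]

686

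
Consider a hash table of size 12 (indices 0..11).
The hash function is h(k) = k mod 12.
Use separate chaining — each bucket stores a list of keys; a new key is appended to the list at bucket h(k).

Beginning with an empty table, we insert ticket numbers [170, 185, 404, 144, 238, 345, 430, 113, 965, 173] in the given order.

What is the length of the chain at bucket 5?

170 -> bucket 2
185 -> bucket 5
404 -> bucket 8
144 -> bucket 0
238 -> bucket 10
345 -> bucket 9
430 -> bucket 10 (collision)
113 -> bucket 5 (collision)
965 -> bucket 5 (collision)
173 -> bucket 5 (collision)
Final buckets:
0: 144
1: .
2: 170
3: .
4: .
5: 185 -> 113 -> 965 -> 173
6: .
7: .
8: 404
9: 345
10: 238 -> 430
11: .

4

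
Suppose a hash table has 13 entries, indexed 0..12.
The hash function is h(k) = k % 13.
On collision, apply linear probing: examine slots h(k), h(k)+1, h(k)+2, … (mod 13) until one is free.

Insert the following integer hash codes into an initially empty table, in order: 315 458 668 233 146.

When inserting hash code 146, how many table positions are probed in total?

315 hashes to 3; slot 3 is free → place at 3.
458 hashes to 3; 3 taken → place at 4.
668 hashes to 5; slot 5 is free → place at 5.
233 hashes to 12; slot 12 is free → place at 12.
146 hashes to 3; 3,4,5 taken → place at 6.
Table: [., ., ., 315, 458, 668, 146, ., ., ., ., ., 233]

4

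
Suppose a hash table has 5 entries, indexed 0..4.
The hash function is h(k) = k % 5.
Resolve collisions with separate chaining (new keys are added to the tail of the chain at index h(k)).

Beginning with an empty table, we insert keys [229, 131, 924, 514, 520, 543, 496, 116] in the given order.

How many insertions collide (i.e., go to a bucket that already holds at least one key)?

Insert 229: h=4, bucket 4 empty → new chain.
Insert 131: h=1, bucket 1 empty → new chain.
Insert 924: h=4, bucket 4 nonempty → append to chain.
Insert 514: h=4, bucket 4 nonempty → append to chain.
Insert 520: h=0, bucket 0 empty → new chain.
Insert 543: h=3, bucket 3 empty → new chain.
Insert 496: h=1, bucket 1 nonempty → append to chain.
Insert 116: h=1, bucket 1 nonempty → append to chain.
Final buckets:
0: 520
1: 131 -> 496 -> 116
2: .
3: 543
4: 229 -> 924 -> 514

4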